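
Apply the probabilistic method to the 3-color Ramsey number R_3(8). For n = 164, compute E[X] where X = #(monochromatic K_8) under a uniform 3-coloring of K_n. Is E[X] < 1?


E[X] = C(164, 8) · 3^{1 − 28} = 10912535409348 · 3^{−27} = 10912535409348/7625597484987.
As a reduced fraction: E[X] = 404167978124/282429536481 ≈ 1.431.
Is E[X] < 1? NO.
Since E[X] ≥ 1, the first-moment bound is inconclusive at n = 164; it does NOT by itself certify R_3(8) > 164.

E[X] = 404167978124/282429536481 ≈ 1.431; E[X] ≥ 1; first-moment method inconclusive here.


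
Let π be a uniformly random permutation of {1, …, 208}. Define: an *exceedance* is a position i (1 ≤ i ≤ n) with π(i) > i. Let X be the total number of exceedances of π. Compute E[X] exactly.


Write X = Σ_{i=1}^{208} X_i, where X_i = 1_{π(i) > i}.
For each fixed i, π(i) is uniform over {1, …, 208} (marginal of a uniform permutation), so P[π(i) > i] = (n − i)/n. Summing: Σ_{i=1}^{208} (n − i)/n = (0 + 1 + … + 207)/208 = 208(208 − 1)/(2·208) = (208 − 1)/2.
Hence E[X] = Σ_{i=1}^{208} (208 − i)/208 = 207/2 ≈ 103.5000.

E[X] = 207/2 = 103.5000.


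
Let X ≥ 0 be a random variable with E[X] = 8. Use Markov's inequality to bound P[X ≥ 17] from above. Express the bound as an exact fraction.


μ = E[X] = 8, a = 17.
Markov: P[X ≥ 17] ≤ μ/a = (8)/17 = 8/17.
Numerically: ≈ 0.4706.
(Since a = 17 > μ = 8.0000, the bound 8/17 is < 1 and informative.)

P[X ≥ 17] ≤ 8/17 ≈ 0.4706.


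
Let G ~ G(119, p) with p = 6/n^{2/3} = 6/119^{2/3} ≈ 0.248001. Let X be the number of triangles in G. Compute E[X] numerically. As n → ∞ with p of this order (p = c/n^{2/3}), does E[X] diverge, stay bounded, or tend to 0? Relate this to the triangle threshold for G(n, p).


Number of potential triangles: C(119, 3) = 273819.
Each occurs with probability p³ ≈ (0.248001)³ ≈ 1.52531601e-02.
By linearity: E[X] = C(119, 3)·p³ ≈ 273819 · 1.52531601e-02 ≈ 4176.605042.
Since α = 2/3 < 1, p = c/n^{2/3} ≫ 1/n is above the triangle threshold p ~ 1/n. Asymptotically E[X] ~ (c³/6)·n^{3(1−α)} = (6³/6)·n^{1} → ∞; triangles are abundant w.h.p.

E[X] ≈ 4176.605042; in regime p = Θ(1/n^{2/3}) E[X] diverges (above the triangle threshold p ~ 1/n).


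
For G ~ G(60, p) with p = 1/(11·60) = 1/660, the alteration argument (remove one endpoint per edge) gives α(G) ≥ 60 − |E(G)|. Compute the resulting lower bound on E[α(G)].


E[|E(G)|] = C(60, 2)·p = 1770 · (1/660) = 59/22.
E[α(G)] ≥ n − E[|E(G)|] = 60 − 59/22 = 1261/22.
Numerically: ≈ 57.318182.
(This is only a lower bound; the true E[α(G)] may be larger.)

E[α(G)] ≥ 1261/22 ≈ 57.318182.


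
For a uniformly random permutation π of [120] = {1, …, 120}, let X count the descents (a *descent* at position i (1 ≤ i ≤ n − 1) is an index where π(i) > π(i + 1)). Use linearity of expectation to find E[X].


Write X = Σ X_I over i = 1, …, 119, with X_I the indicator of one descent.
There are 119 indicators.
For each fixed i, the pair (π(i), π(i+1)) is a uniformly random ordered pair of distinct values from {1, …, 120}; by symmetry P[π(i) > π(i+1)] = 1/2.
By linearity: E[X] = 119 · (1/2) = (120 − 1) · (1/2) = 119/2 ≈ 59.50000.

E[X] = 119/2 = 59.50000.


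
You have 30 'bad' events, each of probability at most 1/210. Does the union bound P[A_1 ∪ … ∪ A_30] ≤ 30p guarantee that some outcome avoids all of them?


Union bound: P[∪_{i=1}^{30} A_i] ≤ Σ_i P[A_i] ≤ 30·p = 30·(1/210) = 1/7.
Numerically: 1/7 ≈ 0.142857.
Is 1/7 < 1? YES.
Since P[∪ A_i] ≤ 1/7 < 1, the complement has P[∩ A_i^c] ≥ 1 − 1/7 = 6/7 > 0, so some outcome avoids every A_i.

30·p = 1/7 ≈ 0.142857; existence CERTIFIED by the union bound.


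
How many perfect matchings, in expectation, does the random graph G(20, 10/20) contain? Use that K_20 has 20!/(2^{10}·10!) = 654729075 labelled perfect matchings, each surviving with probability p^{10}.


K_20 has 20!/(2^{10}·10!) = 654729075 labelled perfect matchings.
For each such perfect matching H, let X_H = 1 if all 10 edges of H are present in G. Then P[X_H = 1] = p^{10} = (1/2)^{10} = 1/1024.
By linearity: E[X] = Σ_H E[X_H] = 654729075 · p^{10} = 654729075 · 1/1024 = 654729075/1024.
Numerically: E[X] ≈ 639384.

E[X] = 654729075 · (1/2)^{10} = 654729075/1024 ≈ 639384.


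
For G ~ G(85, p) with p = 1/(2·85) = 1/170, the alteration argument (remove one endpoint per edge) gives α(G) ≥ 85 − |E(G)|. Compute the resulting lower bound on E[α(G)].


E[|E(G)|] = C(85, 2)·p = 3570 · (1/170) = 21.
E[α(G)] ≥ n − E[|E(G)|] = 85 − 21 = 64.
Numerically: ≈ 64.00000.
(This is only a lower bound; the true E[α(G)] may be larger.)

E[α(G)] ≥ 64 ≈ 64.00000.


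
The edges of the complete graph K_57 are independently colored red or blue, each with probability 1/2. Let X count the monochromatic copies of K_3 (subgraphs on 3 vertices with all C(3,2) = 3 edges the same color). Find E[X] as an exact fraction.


Let X = Σ_S X_S over the C(57, 3) = 29260 subsets S of size 3, where X_S = 1 if the K_3 on S is monochromatic.
For a fixed S, the K_3 on S has C(3, 2) = 3 edges. P[all 3 edges red] = (1/2)^3, and likewise for blue, so P[monochromatic] = 2·(1/2)^3 = 2^{1 − 3} = 1/4.
Summing: E[X] = C(57, 3) · 2^{1 − 3} = 29260 · 1/4 = 7315.
Numerically: E[X] ≈ 7315.000.

E[X] = C(57,3)·2^(1−C(3,2)) = 7315 ≈ 7315.000.


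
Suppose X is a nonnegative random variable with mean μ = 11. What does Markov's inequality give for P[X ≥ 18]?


μ = E[X] = 11, a = 18.
Markov: P[X ≥ 18] ≤ μ/a = (11)/18 = 11/18.
Numerically: ≈ 0.6111.
(Since a = 18 > μ = 11.0000, the bound 11/18 is < 1 and informative.)

P[X ≥ 18] ≤ 11/18 ≈ 0.6111.


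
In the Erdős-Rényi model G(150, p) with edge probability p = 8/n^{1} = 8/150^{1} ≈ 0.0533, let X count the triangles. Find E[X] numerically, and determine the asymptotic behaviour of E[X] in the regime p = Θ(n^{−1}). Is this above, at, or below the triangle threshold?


Number of potential triangles: C(150, 3) = 551300.
Each occurs with probability p³ ≈ (0.0533)³ ≈ 1.51704e-04.
By linearity: E[X] = C(150, 3)·p³ ≈ 551300 · 1.51704e-04 ≈ 83.634.
Here α = 1, so p = 8/n is exactly at the triangle threshold p ~ 1/n. Asymptotically E[X] → c³/6 = 8³/6 = 256/3 ≈ 85.333, a bounded constant. In this regime the triangle count is asymptotically Poisson(c³/6).

E[X] ≈ 83.634; in regime p = Θ(1/n^{1}) E[X] stays bounded (at the triangle threshold p ~ 1/n).


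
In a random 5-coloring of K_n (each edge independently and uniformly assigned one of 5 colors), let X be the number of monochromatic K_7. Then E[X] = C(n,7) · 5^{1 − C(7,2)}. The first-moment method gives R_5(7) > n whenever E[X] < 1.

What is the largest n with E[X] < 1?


We need C(n, 7) · 5^{1 − 21} < 1, i.e. C(n, 7) < 5^{21 − 1} = 95367431640625.
Check values of n near the boundary:
  n = 335: C(335, 7) = 88202498238195; 88202498238195 < 95367431640625? YES
  n = 336: C(336, 7) = 90079147136880; 90079147136880 < 95367431640625? YES
  n = 337: C(337, 7) = 91989916924632; 91989916924632 < 95367431640625? YES
  n = 338: C(338, 7) = 93935323022736; 93935323022736 < 95367431640625? YES
  n = 339: C(339, 7) = 95915887062372; 95915887062372 < 95367431640625? NO
  n = 340: C(340, 7) = 97932136940560; 97932136940560 < 95367431640625? NO
The largest n with C(n, 7) < 95367431640625 is n = 338 (where E[X] = 93935323022736/95367431640625 ≈ 0.985). Hence R_5(7) > 338, i.e. R_5(7) ≥ 339.

Largest n = 338; hence R_5(7) > 338.


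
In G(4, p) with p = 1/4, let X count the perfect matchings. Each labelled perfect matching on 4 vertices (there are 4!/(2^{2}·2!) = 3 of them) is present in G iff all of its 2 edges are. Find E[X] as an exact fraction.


K_4 has 4!/(2^{2}·2!) = 3 labelled perfect matchings.
For each such perfect matching H, let X_H = 1 if all 2 edges of H are present in G. Then P[X_H = 1] = p^{2} = (1/4)^{2} = 1/16.
By linearity: E[X] = Σ_H E[X_H] = 3 · p^{2} = 3 · 1/16 = 3/16.
Numerically: E[X] ≈ 0.188.

E[X] = 3 · (1/4)^{2} = 3/16 ≈ 0.188.


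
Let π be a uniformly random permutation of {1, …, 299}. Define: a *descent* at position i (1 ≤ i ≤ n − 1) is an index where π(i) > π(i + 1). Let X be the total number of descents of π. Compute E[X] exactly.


Write X = Σ X_I over i = 1, …, 298, with X_I the indicator of one descent.
There are 298 indicators.
For each fixed i, the pair (π(i), π(i+1)) is a uniformly random ordered pair of distinct values from {1, …, 299}; by symmetry P[π(i) > π(i+1)] = 1/2.
By linearity: E[X] = 298 · (1/2) = (299 − 1) · (1/2) = 149 ≈ 149.00000.

E[X] = 149 = 149.00000.


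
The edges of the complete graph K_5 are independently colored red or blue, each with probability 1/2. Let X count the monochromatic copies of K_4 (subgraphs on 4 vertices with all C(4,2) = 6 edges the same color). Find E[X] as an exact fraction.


Let X = Σ_S X_S over the C(5, 4) = 5 subsets S of size 4, where X_S = 1 if the K_4 on S is monochromatic.
For a fixed S, the K_4 on S has C(4, 2) = 6 edges. P[all 6 edges red] = (1/2)^6, and likewise for blue, so P[monochromatic] = 2·(1/2)^6 = 2^{1 − 6} = 1/32.
By linearity of expectation: E[X] = C(5, 4) · 2^{1 − 6} = 5 · 1/32 = 5/32.
Numerically: E[X] ≈ 0.156250.

E[X] = C(5,4)·2^(1−C(4,2)) = 5/32 ≈ 0.156250.


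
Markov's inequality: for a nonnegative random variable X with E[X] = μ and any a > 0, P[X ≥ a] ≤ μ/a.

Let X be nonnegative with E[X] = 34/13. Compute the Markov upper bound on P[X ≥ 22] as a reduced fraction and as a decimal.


μ = E[X] = 34/13, a = 22.
Markov: P[X ≥ 22] ≤ μ/a = (34/13)/22 = 17/143.
Numerically: ≈ 0.119.
(Since a = 22 > μ = 2.615, the bound 17/143 is < 1 and informative.)

P[X ≥ 22] ≤ 17/143 ≈ 0.119.


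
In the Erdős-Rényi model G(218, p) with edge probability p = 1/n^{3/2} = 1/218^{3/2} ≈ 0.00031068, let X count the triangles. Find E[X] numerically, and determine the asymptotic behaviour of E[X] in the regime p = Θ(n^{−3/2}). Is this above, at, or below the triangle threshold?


Number of potential triangles: C(218, 3) = 1703016.
Each occurs with probability p³ ≈ (0.00031068)³ ≈ 2.9987881e-11.
By linearity: E[X] = C(218, 3)·p³ ≈ 1703016 · 2.9987881e-11 ≈ 0.00005.
Since α = 3/2 > 1, p = c/n^{3/2} = o(1/n) is below the triangle threshold p ~ 1/n. Asymptotically E[X] ~ (c³/6)·n^{3(1−α)} = (1³/6)·n^{-1.5} → 0, so by Markov's inequality G has no triangles w.h.p.

E[X] ≈ 0.00005; in regime p = Θ(1/n^{3/2}) E[X] tends to 0 (below the triangle threshold p ~ 1/n).


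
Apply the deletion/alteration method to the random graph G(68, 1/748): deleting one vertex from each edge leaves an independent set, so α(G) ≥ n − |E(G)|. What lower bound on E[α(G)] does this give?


E[|E(G)|] = C(68, 2)·p = 2278 · (1/748) = 67/22.
E[α(G)] ≥ n − E[|E(G)|] = 68 − 67/22 = 1429/22.
Numerically: ≈ 64.95455.
(This is only a lower bound; the true E[α(G)] may be larger.)

E[α(G)] ≥ 1429/22 ≈ 64.95455.


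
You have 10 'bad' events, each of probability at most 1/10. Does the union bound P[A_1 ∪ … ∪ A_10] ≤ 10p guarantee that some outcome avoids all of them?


Union bound: P[∪_{i=1}^{10} A_i] ≤ Σ_i P[A_i] ≤ 10·p = 10·(1/10) = 1.
Numerically: 1 ≈ 1.000.
Is 1 < 1? NO.
Since the bound 1 is ≥ 1, the union bound is uninformative here; it does NOT by itself certify existence.

10·p = 1 ≈ 1.000; existence NOT certified by the union bound.


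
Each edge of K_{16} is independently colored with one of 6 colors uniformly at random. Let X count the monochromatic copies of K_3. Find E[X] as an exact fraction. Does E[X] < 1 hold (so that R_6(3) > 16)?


E[X] = C(16, 3) · 6^{1 − 3} = 560 · 6^{−2} = 560/36.
As a reduced fraction: E[X] = 140/9 ≈ 15.555556.
Is E[X] < 1? NO.
Since E[X] ≥ 1, the first-moment bound is inconclusive at n = 16; it does NOT by itself certify R_6(3) > 16.

E[X] = 140/9 ≈ 15.555556; E[X] ≥ 1; first-moment method inconclusive here.


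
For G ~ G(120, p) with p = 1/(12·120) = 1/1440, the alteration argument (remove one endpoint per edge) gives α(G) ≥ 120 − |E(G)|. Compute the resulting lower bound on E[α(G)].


E[|E(G)|] = C(120, 2)·p = 7140 · (1/1440) = 119/24.
E[α(G)] ≥ n − E[|E(G)|] = 120 − 119/24 = 2761/24.
Numerically: ≈ 115.041667.
(This is only a lower bound; the true E[α(G)] may be larger.)

E[α(G)] ≥ 2761/24 ≈ 115.041667.


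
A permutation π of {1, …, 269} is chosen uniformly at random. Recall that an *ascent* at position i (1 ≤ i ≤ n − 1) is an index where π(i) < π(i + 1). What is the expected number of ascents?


Write X = Σ X_I over i = 1, …, 268, with X_I the indicator of one ascent.
There are 268 indicators.
For each fixed i, the pair (π(i), π(i+1)) is a uniformly random ordered pair of distinct values from {1, …, 269}; by symmetry P[π(i) < π(i+1)] = 1/2.
By linearity: E[X] = 268 · (1/2) = (269 − 1) · (1/2) = 134 ≈ 134.000000.

E[X] = 134 = 134.000000.


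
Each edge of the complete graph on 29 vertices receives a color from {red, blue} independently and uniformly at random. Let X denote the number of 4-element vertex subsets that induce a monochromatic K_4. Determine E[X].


Let X = Σ_S X_S over the C(29, 4) = 23751 subsets S of size 4, where X_S = 1 if the K_4 on S is monochromatic.
For a fixed S, the K_4 on S has C(4, 2) = 6 edges. P[all 6 edges red] = (1/2)^6, and likewise for blue, so P[monochromatic] = 2·(1/2)^6 = 2^{1 − 6} = 1/32.
By linearity of expectation: E[X] = C(29, 4) · 2^{1 − 6} = 23751 · 1/32 = 23751/32.
Numerically: E[X] ≈ 742.21875.

E[X] = C(29,4)·2^(1−C(4,2)) = 23751/32 ≈ 742.21875.


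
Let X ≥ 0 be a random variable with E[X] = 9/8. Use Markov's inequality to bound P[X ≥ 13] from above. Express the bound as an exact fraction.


μ = E[X] = 9/8, a = 13.
Markov: P[X ≥ 13] ≤ μ/a = (9/8)/13 = 9/104.
Numerically: ≈ 0.08654.
(Since a = 13 > μ = 1.12500, the bound 9/104 is < 1 and informative.)

P[X ≥ 13] ≤ 9/104 ≈ 0.08654.


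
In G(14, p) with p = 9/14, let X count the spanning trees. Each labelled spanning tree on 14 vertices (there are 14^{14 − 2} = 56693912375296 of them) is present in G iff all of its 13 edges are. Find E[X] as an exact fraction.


K_14 has 14^{14 − 2} = 56693912375296 labelled spanning trees.
For each such spanning tree H, let X_H = 1 if all 13 edges of H are present in G. Then P[X_H = 1] = p^{13} = (9/14)^{13} = 2541865828329/793714773254144.
Summing the indicators: E[X] = Σ_H E[X_H] = 56693912375296 · p^{13} = 56693912375296 · 2541865828329/793714773254144 = 2541865828329/14.
Numerically: E[X] ≈ 1.82e+11.

E[X] = 56693912375296 · (9/14)^{13} = 2541865828329/14 ≈ 1.82e+11.


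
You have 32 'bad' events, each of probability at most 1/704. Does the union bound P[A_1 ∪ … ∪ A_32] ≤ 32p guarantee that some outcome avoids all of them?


Union bound: P[∪_{i=1}^{32} A_i] ≤ Σ_i P[A_i] ≤ 32·p = 32·(1/704) = 1/22.
Numerically: 1/22 ≈ 0.0454545.
Is 1/22 < 1? YES.
Since P[∪ A_i] ≤ 1/22 < 1, the complement has P[∩ A_i^c] ≥ 1 − 1/22 = 21/22 > 0, so some outcome avoids every A_i.

32·p = 1/22 ≈ 0.0454545; existence CERTIFIED by the union bound.


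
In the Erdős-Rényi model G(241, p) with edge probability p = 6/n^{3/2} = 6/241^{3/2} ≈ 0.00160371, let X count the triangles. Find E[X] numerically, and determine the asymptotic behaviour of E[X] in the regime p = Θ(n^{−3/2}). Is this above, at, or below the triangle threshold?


Number of potential triangles: C(241, 3) = 2303960.
Each occurs with probability p³ ≈ (0.00160371)³ ≈ 4.12455462e-09.
By linearity: E[X] = C(241, 3)·p³ ≈ 2303960 · 4.12455462e-09 ≈ 0.009503.
Since α = 3/2 > 1, p = c/n^{3/2} = o(1/n) is below the triangle threshold p ~ 1/n. Asymptotically E[X] ~ (c³/6)·n^{3(1−α)} = (6³/6)·n^{-1.5} → 0, so by Markov's inequality G has no triangles w.h.p.

E[X] ≈ 0.009503; in regime p = Θ(1/n^{3/2}) E[X] tends to 0 (below the triangle threshold p ~ 1/n).


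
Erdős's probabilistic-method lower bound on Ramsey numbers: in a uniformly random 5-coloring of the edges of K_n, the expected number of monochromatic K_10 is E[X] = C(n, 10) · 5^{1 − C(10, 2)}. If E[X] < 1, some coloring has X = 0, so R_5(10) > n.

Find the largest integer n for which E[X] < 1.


We need C(n, 10) · 5^{1 − 45} < 1, i.e. C(n, 10) < 5^{45 − 1} = 5684341886080801486968994140625.
Check values of n near the boundary:
  n = 5388: C(5388, 10) = 5634865093375880654852250419586; 5634865093375880654852250419586 < 5684341886080801486968994140625? YES
  n = 5389: C(5389, 10) = 5645340767466558997768874792926; 5645340767466558997768874792926 < 5684341886080801486968994140625? YES
  n = 5390: C(5390, 10) = 5655833965919099070255434039753; 5655833965919099070255434039753 < 5684341886080801486968994140625? YES
  n = 5391: C(5391, 10) = 5666344714787188828795213697883; 5666344714787188828795213697883 < 5684341886080801486968994140625? YES
  n = 5392: C(5392, 10) = 5676873040158402483252283957448; 5676873040158402483252283957448 < 5684341886080801486968994140625? YES
  n = 5393: C(5393, 10) = 5687418968154238267170642278008; 5687418968154238267170642278008 < 5684341886080801486968994140625? NO
  n = 5394: C(5394, 10) = 5697982524930156243149785372878; 5697982524930156243149785372878 < 5684341886080801486968994140625? NO
  n = 5395: C(5395, 10) = 5708563736675616143322765475706; 5708563736675616143322765475706 < 5684341886080801486968994140625? NO
The largest n with C(n, 10) < 5684341886080801486968994140625 is n = 5392 (where E[X] = 5676873040158402483252283957448/5684341886080801486968994140625 ≈ 0.9986861). Hence R_5(10) > 5392, i.e. R_5(10) ≥ 5393.

Largest n = 5392; hence R_5(10) > 5392.


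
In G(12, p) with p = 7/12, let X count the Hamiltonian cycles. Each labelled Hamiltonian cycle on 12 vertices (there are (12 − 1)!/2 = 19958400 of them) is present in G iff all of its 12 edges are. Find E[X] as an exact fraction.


K_12 has (12 − 1)!/2 = 19958400 labelled Hamiltonian cycles.
For each such Hamiltonian cycle H, let X_H = 1 if all 12 edges of H are present in G. Then P[X_H = 1] = p^{12} = (7/12)^{12} = 13841287201/8916100448256.
Summing the indicators: E[X] = Σ_H E[X_H] = 19958400 · p^{12} = 19958400 · 13841287201/8916100448256 = 26644477861925/859963392.
Numerically: E[X] ≈ 30983.3.

E[X] = 19958400 · (7/12)^{12} = 26644477861925/859963392 ≈ 30983.3.


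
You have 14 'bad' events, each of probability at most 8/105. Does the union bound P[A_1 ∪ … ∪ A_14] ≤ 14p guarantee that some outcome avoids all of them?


Union bound: P[∪_{i=1}^{14} A_i] ≤ Σ_i P[A_i] ≤ 14·p = 14·(8/105) = 16/15.
Numerically: 16/15 ≈ 1.0667.
Is 16/15 < 1? NO.
Since the bound 16/15 is ≥ 1, the union bound is uninformative here; it does NOT by itself certify existence.

14·p = 16/15 ≈ 1.0667; existence NOT certified by the union bound.


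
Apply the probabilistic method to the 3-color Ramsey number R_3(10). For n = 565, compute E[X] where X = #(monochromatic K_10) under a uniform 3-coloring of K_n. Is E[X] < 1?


E[X] = C(565, 10) · 3^{1 − 45} = 843210704398024361828 · 3^{−44} = 843210704398024361828/984770902183611232881.
As a reduced fraction: E[X] = 843210704398024361828/984770902183611232881 ≈ 0.85625.
Is E[X] < 1? YES.
Since E[X] < 1, there exists a 3-coloring of K_{565} with no monochromatic K_10; hence R_3(10) > 565.

E[X] = 843210704398024361828/984770902183611232881 ≈ 0.85625; E[X] < 1, so R_3(10) > 565.


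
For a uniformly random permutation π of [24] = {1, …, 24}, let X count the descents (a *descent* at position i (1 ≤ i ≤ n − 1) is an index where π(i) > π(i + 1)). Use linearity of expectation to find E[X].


Write X = Σ X_I over i = 1, …, 23, with X_I the indicator of one descent.
There are 23 indicators.
For each fixed i, the pair (π(i), π(i+1)) is a uniformly random ordered pair of distinct values from {1, …, 24}; by symmetry P[π(i) > π(i+1)] = 1/2.
By linearity: E[X] = 23 · (1/2) = (24 − 1) · (1/2) = 23/2 ≈ 11.5000.

E[X] = 23/2 = 11.5000.


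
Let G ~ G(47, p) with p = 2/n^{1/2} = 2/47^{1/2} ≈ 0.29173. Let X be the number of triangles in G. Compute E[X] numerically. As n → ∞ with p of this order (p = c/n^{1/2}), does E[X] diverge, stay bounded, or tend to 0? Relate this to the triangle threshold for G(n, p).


Number of potential triangles: C(47, 3) = 16215.
Each occurs with probability p³ ≈ (0.29173)³ ≈ 2.48280837e-02.
By linearity: E[X] = C(47, 3)·p³ ≈ 16215 · 2.48280837e-02 ≈ 402.587377.
Since α = 1/2 < 1, p = c/n^{1/2} ≫ 1/n is above the triangle threshold p ~ 1/n. Asymptotically E[X] ~ (c³/6)·n^{3(1−α)} = (2³/6)·n^{1.5} → ∞; triangles are abundant w.h.p.

E[X] ≈ 402.587377; in regime p = Θ(1/n^{1/2}) E[X] diverges (above the triangle threshold p ~ 1/n).


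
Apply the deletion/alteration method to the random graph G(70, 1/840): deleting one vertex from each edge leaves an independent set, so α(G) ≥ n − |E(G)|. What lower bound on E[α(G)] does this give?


E[|E(G)|] = C(70, 2)·p = 2415 · (1/840) = 23/8.
E[α(G)] ≥ n − E[|E(G)|] = 70 − 23/8 = 537/8.
Numerically: ≈ 67.125.
(This is only a lower bound; the true E[α(G)] may be larger.)

E[α(G)] ≥ 537/8 ≈ 67.125.


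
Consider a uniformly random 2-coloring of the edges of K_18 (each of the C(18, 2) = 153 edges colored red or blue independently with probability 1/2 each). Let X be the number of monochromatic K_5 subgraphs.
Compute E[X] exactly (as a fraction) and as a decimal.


Let X = Σ_S X_S over the C(18, 5) = 8568 subsets S of size 5, where X_S = 1 if the K_5 on S is monochromatic.
For a fixed S, the K_5 on S has C(5, 2) = 10 edges. P[all 10 edges red] = (1/2)^10, and likewise for blue, so P[monochromatic] = 2·(1/2)^10 = 2^{1 − 10} = 1/512.
By linearity of expectation: E[X] = C(18, 5) · 2^{1 − 10} = 8568 · 1/512 = 1071/64.
Numerically: E[X] ≈ 16.7344.

E[X] = C(18,5)·2^(1−C(5,2)) = 1071/64 ≈ 16.7344.


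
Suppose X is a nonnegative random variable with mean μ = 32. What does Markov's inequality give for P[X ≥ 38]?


μ = E[X] = 32, a = 38.
Markov: P[X ≥ 38] ≤ μ/a = (32)/38 = 16/19.
Numerically: ≈ 0.842.
(Since a = 38 > μ = 32.000, the bound 16/19 is < 1 and informative.)

P[X ≥ 38] ≤ 16/19 ≈ 0.842.


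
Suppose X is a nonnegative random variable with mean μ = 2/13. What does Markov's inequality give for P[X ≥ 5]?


μ = E[X] = 2/13, a = 5.
Markov: P[X ≥ 5] ≤ μ/a = (2/13)/5 = 2/65.
Numerically: ≈ 0.03077.
(Since a = 5 > μ = 0.15385, the bound 2/65 is < 1 and informative.)

P[X ≥ 5] ≤ 2/65 ≈ 0.03077.


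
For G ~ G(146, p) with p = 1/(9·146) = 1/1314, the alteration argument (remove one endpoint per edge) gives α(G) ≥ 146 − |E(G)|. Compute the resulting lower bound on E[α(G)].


E[|E(G)|] = C(146, 2)·p = 10585 · (1/1314) = 145/18.
E[α(G)] ≥ n − E[|E(G)|] = 146 − 145/18 = 2483/18.
Numerically: ≈ 137.94444.
(This is only a lower bound; the true E[α(G)] may be larger.)

E[α(G)] ≥ 2483/18 ≈ 137.94444.


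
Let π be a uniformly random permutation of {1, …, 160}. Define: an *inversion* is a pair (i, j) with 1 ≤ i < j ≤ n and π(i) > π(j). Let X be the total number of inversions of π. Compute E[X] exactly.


Write X = Σ X_I over the C(160, 2) = 12720 pairs i < j, with X_I the indicator of one inversion.
There are 12720 indicators.
For each fixed pair i < j, the values π(i) and π(j) are two distinct elements of {1, …, 160} in uniformly random order; by symmetry P[π(i) > π(j)] = 1/2.
By linearity: E[X] = 12720 · (1/2) = C(160, 2) · (1/2) = 12720/2 = 6360 ≈ 6360.000.

E[X] = 6360 = 6360.000.


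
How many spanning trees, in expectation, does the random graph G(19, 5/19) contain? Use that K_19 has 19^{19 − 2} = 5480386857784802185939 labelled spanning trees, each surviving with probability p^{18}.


K_19 has 19^{19 − 2} = 5480386857784802185939 labelled spanning trees.
For each such spanning tree H, let X_H = 1 if all 18 edges of H are present in G. Then P[X_H = 1] = p^{18} = (5/19)^{18} = 3814697265625/104127350297911241532841.
By linearity of expectation: E[X] = Σ_H E[X_H] = 5480386857784802185939 · p^{18} = 5480386857784802185939 · 3814697265625/104127350297911241532841 = 3814697265625/19.
Numerically: E[X] ≈ 2.008e+11.

E[X] = 5480386857784802185939 · (5/19)^{18} = 3814697265625/19 ≈ 2.008e+11.


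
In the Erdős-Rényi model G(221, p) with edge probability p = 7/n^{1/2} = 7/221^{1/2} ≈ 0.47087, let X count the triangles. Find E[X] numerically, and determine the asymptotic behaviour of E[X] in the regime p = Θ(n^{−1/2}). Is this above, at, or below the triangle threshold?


Number of potential triangles: C(221, 3) = 1774630.
Each occurs with probability p³ ≈ (0.47087)³ ≈ 1.0440125e-01.
By linearity: E[X] = C(221, 3)·p³ ≈ 1774630 · 1.0440125e-01 ≈ 185273.59498.
Since α = 1/2 < 1, p = c/n^{1/2} ≫ 1/n is above the triangle threshold p ~ 1/n. Asymptotically E[X] ~ (c³/6)·n^{3(1−α)} = (7³/6)·n^{1.5} → ∞; triangles are abundant w.h.p.

E[X] ≈ 185273.59498; in regime p = Θ(1/n^{1/2}) E[X] diverges (above the triangle threshold p ~ 1/n).


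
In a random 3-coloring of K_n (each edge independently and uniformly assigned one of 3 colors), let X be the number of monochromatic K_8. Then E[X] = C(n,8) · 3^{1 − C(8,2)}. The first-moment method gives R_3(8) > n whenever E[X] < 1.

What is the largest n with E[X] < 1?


We need C(n, 8) · 3^{1 − 28} < 1, i.e. C(n, 8) < 3^{28 − 1} = 7625597484987.
Check values of n near the boundary:
  n = 151: C(151, 8) = 5551321138650; 5551321138650 < 7625597484987? YES
  n = 152: C(152, 8) = 5859727868575; 5859727868575 < 7625597484987? YES
  n = 153: C(153, 8) = 6183023199255; 6183023199255 < 7625597484987? YES
  n = 154: C(154, 8) = 6521818990995; 6521818990995 < 7625597484987? YES
  n = 155: C(155, 8) = 6876747915675; 6876747915675 < 7625597484987? YES
  n = 156: C(156, 8) = 7248464019225; 7248464019225 < 7625597484987? YES
  n = 157: C(157, 8) = 7637643295425; 7637643295425 < 7625597484987? NO
The largest n with C(n, 8) < 7625597484987 is n = 156 (where E[X] = 805384891025/847288609443 ≈ 0.950544). Hence R_3(8) > 156, i.e. R_3(8) ≥ 157.

Largest n = 156; hence R_3(8) > 156.


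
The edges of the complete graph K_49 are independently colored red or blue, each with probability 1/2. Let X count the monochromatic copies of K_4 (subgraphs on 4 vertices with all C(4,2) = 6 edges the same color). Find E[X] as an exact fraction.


Let X = Σ_S X_S over the C(49, 4) = 211876 subsets S of size 4, where X_S = 1 if the K_4 on S is monochromatic.
For a fixed S, the K_4 on S has C(4, 2) = 6 edges. P[all 6 edges red] = (1/2)^6, and likewise for blue, so P[monochromatic] = 2·(1/2)^6 = 2^{1 − 6} = 1/32.
Summing: E[X] = C(49, 4) · 2^{1 − 6} = 211876 · 1/32 = 52969/8.
Numerically: E[X] ≈ 6621.125.

E[X] = C(49,4)·2^(1−C(4,2)) = 52969/8 ≈ 6621.125.


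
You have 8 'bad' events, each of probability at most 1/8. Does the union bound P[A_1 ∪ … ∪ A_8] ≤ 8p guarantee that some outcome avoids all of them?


Union bound: P[∪_{i=1}^{8} A_i] ≤ Σ_i P[A_i] ≤ 8·p = 8·(1/8) = 1.
Numerically: 1 ≈ 1.0000000.
Is 1 < 1? NO.
Since the bound 1 is ≥ 1, the union bound is uninformative here; it does NOT by itself certify existence.

8·p = 1 ≈ 1.0000000; existence NOT certified by the union bound.


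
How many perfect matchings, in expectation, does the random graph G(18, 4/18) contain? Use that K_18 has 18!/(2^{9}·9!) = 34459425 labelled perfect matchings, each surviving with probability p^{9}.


K_18 has 18!/(2^{9}·9!) = 34459425 labelled perfect matchings.
For each such perfect matching H, let X_H = 1 if all 9 edges of H are present in G. Then P[X_H = 1] = p^{9} = (2/9)^{9} = 512/387420489.
By linearity: E[X] = Σ_H E[X_H] = 34459425 · p^{9} = 34459425 · 512/387420489 = 217817600/4782969.
Numerically: E[X] ≈ 45.54.

E[X] = 34459425 · (2/9)^{9} = 217817600/4782969 ≈ 45.54.


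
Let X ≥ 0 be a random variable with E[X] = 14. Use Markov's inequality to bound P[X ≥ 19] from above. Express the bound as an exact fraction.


μ = E[X] = 14, a = 19.
Markov: P[X ≥ 19] ≤ μ/a = (14)/19 = 14/19.
Numerically: ≈ 0.737.
(Since a = 19 > μ = 14.000, the bound 14/19 is < 1 and informative.)

P[X ≥ 19] ≤ 14/19 ≈ 0.737.


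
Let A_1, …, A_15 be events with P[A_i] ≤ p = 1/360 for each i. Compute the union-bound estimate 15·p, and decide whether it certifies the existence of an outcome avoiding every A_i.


Union bound: P[∪_{i=1}^{15} A_i] ≤ Σ_i P[A_i] ≤ 15·p = 15·(1/360) = 1/24.
Numerically: 1/24 ≈ 0.0416667.
Is 1/24 < 1? YES.
Since P[∪ A_i] ≤ 1/24 < 1, the complement has P[∩ A_i^c] ≥ 1 − 1/24 = 23/24 > 0, so some outcome avoids every A_i.

15·p = 1/24 ≈ 0.0416667; existence CERTIFIED by the union bound.


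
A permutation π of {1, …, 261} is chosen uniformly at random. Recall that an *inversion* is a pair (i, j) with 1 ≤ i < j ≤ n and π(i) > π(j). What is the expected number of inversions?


Write X = Σ X_I over the C(261, 2) = 33930 pairs i < j, with X_I the indicator of one inversion.
There are 33930 indicators.
For each fixed pair i < j, the values π(i) and π(j) are two distinct elements of {1, …, 261} in uniformly random order; by symmetry P[π(i) > π(j)] = 1/2.
By linearity: E[X] = 33930 · (1/2) = C(261, 2) · (1/2) = 33930/2 = 16965 ≈ 16965.000.

E[X] = 16965 = 16965.000.


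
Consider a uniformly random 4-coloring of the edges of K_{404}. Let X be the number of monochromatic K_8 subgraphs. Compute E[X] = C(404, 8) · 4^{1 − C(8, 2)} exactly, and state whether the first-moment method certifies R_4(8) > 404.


E[X] = C(404, 8) · 4^{1 − 28} = 16415071523485570 · 4^{−27} = 16415071523485570/18014398509481984.
As a reduced fraction: E[X] = 8207535761742785/9007199254740992 ≈ 0.9112.
Is E[X] < 1? YES.
Since E[X] < 1, there exists a 4-coloring of K_{404} with no monochromatic K_8; hence R_4(8) > 404.

E[X] = 8207535761742785/9007199254740992 ≈ 0.9112; E[X] < 1, so R_4(8) > 404.


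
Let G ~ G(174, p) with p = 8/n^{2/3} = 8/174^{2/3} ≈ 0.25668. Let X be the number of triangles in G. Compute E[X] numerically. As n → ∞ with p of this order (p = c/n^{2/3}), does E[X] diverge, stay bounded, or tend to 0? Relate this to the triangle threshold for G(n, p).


Number of potential triangles: C(174, 3) = 862924.
Each occurs with probability p³ ≈ (0.25668)³ ≈ 1.6911085e-02.
By linearity: E[X] = C(174, 3)·p³ ≈ 862924 · 1.6911085e-02 ≈ 14592.98084.
Since α = 2/3 < 1, p = c/n^{2/3} ≫ 1/n is above the triangle threshold p ~ 1/n. Asymptotically E[X] ~ (c³/6)·n^{3(1−α)} = (8³/6)·n^{1} → ∞; triangles are abundant w.h.p.

E[X] ≈ 14592.98084; in regime p = Θ(1/n^{2/3}) E[X] diverges (above the triangle threshold p ~ 1/n).


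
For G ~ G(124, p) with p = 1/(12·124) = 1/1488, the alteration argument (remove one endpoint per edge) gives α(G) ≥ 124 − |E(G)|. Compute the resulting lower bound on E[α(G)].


E[|E(G)|] = C(124, 2)·p = 7626 · (1/1488) = 41/8.
E[α(G)] ≥ n − E[|E(G)|] = 124 − 41/8 = 951/8.
Numerically: ≈ 118.8750.
(This is only a lower bound; the true E[α(G)] may be larger.)

E[α(G)] ≥ 951/8 ≈ 118.8750.


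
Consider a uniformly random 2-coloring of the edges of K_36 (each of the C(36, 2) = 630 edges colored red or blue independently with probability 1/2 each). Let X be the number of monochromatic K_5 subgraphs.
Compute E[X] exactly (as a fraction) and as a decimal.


Let X = Σ_S X_S over the C(36, 5) = 376992 subsets S of size 5, where X_S = 1 if the K_5 on S is monochromatic.
For a fixed S, the K_5 on S has C(5, 2) = 10 edges. P[all 10 edges red] = (1/2)^10, and likewise for blue, so P[monochromatic] = 2·(1/2)^10 = 2^{1 − 10} = 1/512.
By linearity: E[X] = C(36, 5) · 2^{1 − 10} = 376992 · 1/512 = 11781/16.
Numerically: E[X] ≈ 736.31250.

E[X] = C(36,5)·2^(1−C(5,2)) = 11781/16 ≈ 736.31250.


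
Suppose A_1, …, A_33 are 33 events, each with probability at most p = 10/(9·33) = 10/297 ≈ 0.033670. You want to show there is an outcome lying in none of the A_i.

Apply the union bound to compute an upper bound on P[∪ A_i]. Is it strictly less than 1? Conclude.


Union bound: P[∪_{i=1}^{33} A_i] ≤ Σ_i P[A_i] ≤ 33·p = 33·(10/297) = 10/9.
Numerically: 10/9 ≈ 1.111111.
Is 10/9 < 1? NO.
Since the bound 10/9 is ≥ 1, the union bound is uninformative here; it does NOT by itself certify existence.

33·p = 10/9 ≈ 1.111111; existence NOT certified by the union bound.


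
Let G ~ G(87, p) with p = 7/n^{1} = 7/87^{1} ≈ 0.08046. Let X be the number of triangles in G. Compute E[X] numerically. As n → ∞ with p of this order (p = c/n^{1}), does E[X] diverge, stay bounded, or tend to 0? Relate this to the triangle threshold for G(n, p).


Number of potential triangles: C(87, 3) = 105995.
Each occurs with probability p³ ≈ (0.08046)³ ≈ 5.2087842e-04.
By linearity: E[X] = C(87, 3)·p³ ≈ 105995 · 5.2087842e-04 ≈ 55.21051.
Here α = 1, so p = 7/n is exactly at the triangle threshold p ~ 1/n. Asymptotically E[X] → c³/6 = 7³/6 = 343/6 ≈ 57.16667, a bounded constant. In this regime the triangle count is asymptotically Poisson(c³/6).

E[X] ≈ 55.21051; in regime p = Θ(1/n^{1}) E[X] stays bounded (at the triangle threshold p ~ 1/n).


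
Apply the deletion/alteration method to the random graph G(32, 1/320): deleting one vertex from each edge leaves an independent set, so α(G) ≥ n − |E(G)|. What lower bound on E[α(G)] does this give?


E[|E(G)|] = C(32, 2)·p = 496 · (1/320) = 31/20.
E[α(G)] ≥ n − E[|E(G)|] = 32 − 31/20 = 609/20.
Numerically: ≈ 30.450.
(This is only a lower bound; the true E[α(G)] may be larger.)

E[α(G)] ≥ 609/20 ≈ 30.450.


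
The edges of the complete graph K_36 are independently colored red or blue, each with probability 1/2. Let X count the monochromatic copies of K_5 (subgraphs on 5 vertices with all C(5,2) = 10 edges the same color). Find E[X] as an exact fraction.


Let X = Σ_S X_S over the C(36, 5) = 376992 subsets S of size 5, where X_S = 1 if the K_5 on S is monochromatic.
For a fixed S, the K_5 on S has C(5, 2) = 10 edges. P[all 10 edges red] = (1/2)^10, and likewise for blue, so P[monochromatic] = 2·(1/2)^10 = 2^{1 − 10} = 1/512.
Summing: E[X] = C(36, 5) · 2^{1 − 10} = 376992 · 1/512 = 11781/16.
Numerically: E[X] ≈ 736.312500.

E[X] = C(36,5)·2^(1−C(5,2)) = 11781/16 ≈ 736.312500.


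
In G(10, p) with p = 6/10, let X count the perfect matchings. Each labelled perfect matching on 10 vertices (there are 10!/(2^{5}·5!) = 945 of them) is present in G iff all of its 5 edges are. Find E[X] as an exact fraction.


K_10 has 10!/(2^{5}·5!) = 945 labelled perfect matchings.
For each such perfect matching H, let X_H = 1 if all 5 edges of H are present in G. Then P[X_H = 1] = p^{5} = (3/5)^{5} = 243/3125.
By linearity: E[X] = Σ_H E[X_H] = 945 · p^{5} = 945 · 243/3125 = 45927/625.
Numerically: E[X] ≈ 73.5.

E[X] = 945 · (3/5)^{5} = 45927/625 ≈ 73.5.


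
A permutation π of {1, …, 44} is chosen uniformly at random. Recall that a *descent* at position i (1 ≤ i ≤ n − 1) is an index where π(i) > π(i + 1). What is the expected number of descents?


Write X = Σ X_I over i = 1, …, 43, with X_I the indicator of one descent.
There are 43 indicators.
For each fixed i, the pair (π(i), π(i+1)) is a uniformly random ordered pair of distinct values from {1, …, 44}; by symmetry P[π(i) > π(i+1)] = 1/2.
By linearity: E[X] = 43 · (1/2) = (44 − 1) · (1/2) = 43/2 ≈ 21.500.

E[X] = 43/2 = 21.500.


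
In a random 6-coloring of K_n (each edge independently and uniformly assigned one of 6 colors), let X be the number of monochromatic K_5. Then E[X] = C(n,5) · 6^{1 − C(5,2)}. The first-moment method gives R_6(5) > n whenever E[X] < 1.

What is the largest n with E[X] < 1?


We need C(n, 5) · 6^{1 − 10} < 1, i.e. C(n, 5) < 6^{10 − 1} = 10077696.
Check values of n near the boundary:
  n = 65: C(65, 5) = 8259888; 8259888 < 10077696? YES
  n = 66: C(66, 5) = 8936928; 8936928 < 10077696? YES
  n = 67: C(67, 5) = 9657648; 9657648 < 10077696? YES
  n = 68: C(68, 5) = 10424128; 10424128 < 10077696? NO
  n = 69: C(69, 5) = 11238513; 11238513 < 10077696? NO
The largest n with C(n, 5) < 10077696 is n = 67 (where E[X] = 67067/69984 ≈ 0.9583190). Hence R_6(5) > 67, i.e. R_6(5) ≥ 68.

Largest n = 67; hence R_6(5) > 67.


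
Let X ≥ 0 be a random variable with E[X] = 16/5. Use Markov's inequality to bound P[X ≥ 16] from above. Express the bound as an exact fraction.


μ = E[X] = 16/5, a = 16.
Markov: P[X ≥ 16] ≤ μ/a = (16/5)/16 = 1/5.
Numerically: ≈ 0.200.
(Since a = 16 > μ = 3.200, the bound 1/5 is < 1 and informative.)

P[X ≥ 16] ≤ 1/5 ≈ 0.200.


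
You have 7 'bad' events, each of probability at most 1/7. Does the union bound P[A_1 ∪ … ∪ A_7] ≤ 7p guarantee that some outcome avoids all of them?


Union bound: P[∪_{i=1}^{7} A_i] ≤ Σ_i P[A_i] ≤ 7·p = 7·(1/7) = 1.
Numerically: 1 ≈ 1.00000.
Is 1 < 1? NO.
Since the bound 1 is ≥ 1, the union bound is uninformative here; it does NOT by itself certify existence.

7·p = 1 ≈ 1.00000; existence NOT certified by the union bound.


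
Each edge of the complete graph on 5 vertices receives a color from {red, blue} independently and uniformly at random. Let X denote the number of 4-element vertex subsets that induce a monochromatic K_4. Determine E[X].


Let X = Σ_S X_S over the C(5, 4) = 5 subsets S of size 4, where X_S = 1 if the K_4 on S is monochromatic.
For a fixed S, the K_4 on S has C(4, 2) = 6 edges. P[all 6 edges red] = (1/2)^6, and likewise for blue, so P[monochromatic] = 2·(1/2)^6 = 2^{1 − 6} = 1/32.
Summing: E[X] = C(5, 4) · 2^{1 − 6} = 5 · 1/32 = 5/32.
Numerically: E[X] ≈ 0.156.

E[X] = C(5,4)·2^(1−C(4,2)) = 5/32 ≈ 0.156.


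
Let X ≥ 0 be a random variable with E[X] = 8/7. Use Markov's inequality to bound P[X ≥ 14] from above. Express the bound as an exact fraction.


μ = E[X] = 8/7, a = 14.
Markov: P[X ≥ 14] ≤ μ/a = (8/7)/14 = 4/49.
Numerically: ≈ 0.08163.
(Since a = 14 > μ = 1.14286, the bound 4/49 is < 1 and informative.)

P[X ≥ 14] ≤ 4/49 ≈ 0.08163.


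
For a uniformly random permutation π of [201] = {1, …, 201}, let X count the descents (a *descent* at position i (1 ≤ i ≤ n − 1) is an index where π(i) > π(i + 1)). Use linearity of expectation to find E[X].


Write X = Σ X_I over i = 1, …, 200, with X_I the indicator of one descent.
There are 200 indicators.
For each fixed i, the pair (π(i), π(i+1)) is a uniformly random ordered pair of distinct values from {1, …, 201}; by symmetry P[π(i) > π(i+1)] = 1/2.
By linearity: E[X] = 200 · (1/2) = (201 − 1) · (1/2) = 100 ≈ 100.000.

E[X] = 100 = 100.000.


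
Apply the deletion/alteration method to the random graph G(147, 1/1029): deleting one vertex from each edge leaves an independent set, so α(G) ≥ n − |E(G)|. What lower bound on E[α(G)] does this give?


E[|E(G)|] = C(147, 2)·p = 10731 · (1/1029) = 73/7.
E[α(G)] ≥ n − E[|E(G)|] = 147 − 73/7 = 956/7.
Numerically: ≈ 136.571.
(This is only a lower bound; the true E[α(G)] may be larger.)

E[α(G)] ≥ 956/7 ≈ 136.571.


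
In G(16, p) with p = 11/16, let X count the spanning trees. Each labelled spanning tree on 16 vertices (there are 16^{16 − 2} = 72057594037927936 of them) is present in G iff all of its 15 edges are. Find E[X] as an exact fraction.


K_16 has 16^{16 − 2} = 72057594037927936 labelled spanning trees.
For each such spanning tree H, let X_H = 1 if all 15 edges of H are present in G. Then P[X_H = 1] = p^{15} = (11/16)^{15} = 4177248169415651/1152921504606846976.
By linearity of expectation: E[X] = Σ_H E[X_H] = 72057594037927936 · p^{15} = 72057594037927936 · 4177248169415651/1152921504606846976 = 4177248169415651/16.
Numerically: E[X] ≈ 2.61078e+14.

E[X] = 72057594037927936 · (11/16)^{15} = 4177248169415651/16 ≈ 2.61078e+14.
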